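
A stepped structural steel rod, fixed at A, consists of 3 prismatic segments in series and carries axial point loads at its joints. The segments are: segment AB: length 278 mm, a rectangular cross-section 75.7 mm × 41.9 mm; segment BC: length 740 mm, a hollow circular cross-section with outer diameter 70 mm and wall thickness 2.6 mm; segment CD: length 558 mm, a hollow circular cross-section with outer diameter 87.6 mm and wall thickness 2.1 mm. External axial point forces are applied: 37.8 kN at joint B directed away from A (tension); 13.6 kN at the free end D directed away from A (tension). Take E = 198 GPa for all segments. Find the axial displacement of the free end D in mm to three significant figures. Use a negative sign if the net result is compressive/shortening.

0.183 mm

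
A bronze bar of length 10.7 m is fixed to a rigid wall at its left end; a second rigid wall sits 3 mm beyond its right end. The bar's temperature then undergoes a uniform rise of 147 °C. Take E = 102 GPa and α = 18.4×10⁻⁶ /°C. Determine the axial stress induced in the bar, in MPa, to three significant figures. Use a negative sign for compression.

Free thermal expansion αLΔT = 18.4e-6 · 10700 · 147 = 28.94 mm.
The walls engage after the gap closes; constrained expansion = 28.94 − 3 = 25.94 mm.
The walls impose strain ε = −(25.94)/10700 = -2.4244e-03; σ = Eε = 102000 · -2.4244e-03 = -247.3 MPa.

-247 MPa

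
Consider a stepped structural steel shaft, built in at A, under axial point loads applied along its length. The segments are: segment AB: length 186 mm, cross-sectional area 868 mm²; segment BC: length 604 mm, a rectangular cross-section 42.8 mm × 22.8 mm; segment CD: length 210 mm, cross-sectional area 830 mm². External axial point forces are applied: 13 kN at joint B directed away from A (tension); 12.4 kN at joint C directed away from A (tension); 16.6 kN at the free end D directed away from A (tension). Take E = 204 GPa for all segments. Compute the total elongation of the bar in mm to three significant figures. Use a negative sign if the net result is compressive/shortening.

0.153 mm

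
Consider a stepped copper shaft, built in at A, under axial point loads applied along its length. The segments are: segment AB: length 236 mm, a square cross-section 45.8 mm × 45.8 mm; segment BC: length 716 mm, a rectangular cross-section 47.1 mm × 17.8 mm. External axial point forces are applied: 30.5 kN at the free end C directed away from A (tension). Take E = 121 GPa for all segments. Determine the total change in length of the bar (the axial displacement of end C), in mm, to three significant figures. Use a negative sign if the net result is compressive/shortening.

0.244 mm

Internal axial forces (sectioning from the free end, tension +): N_BC = 30.5 kN, N_AB = 30.5 kN.
A_AB = 2098 mm².
A_BC = 838.4 mm².
δ_AB = 30500·236/(2098·121000) = 0.02836 mm
δ_BC = 30500·716/(838.4·121000) = 0.2153 mm
δ = Σδ_i = 0.2436 mm.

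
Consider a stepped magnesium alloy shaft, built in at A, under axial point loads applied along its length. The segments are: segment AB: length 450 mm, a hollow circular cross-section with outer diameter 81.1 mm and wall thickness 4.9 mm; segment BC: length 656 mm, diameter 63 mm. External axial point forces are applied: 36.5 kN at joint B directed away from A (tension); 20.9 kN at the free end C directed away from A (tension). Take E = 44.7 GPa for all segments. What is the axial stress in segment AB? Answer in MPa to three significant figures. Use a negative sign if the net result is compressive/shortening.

48.9 MPa

Internal axial forces (sectioning from the free end, tension +): N_BC = 20.9 kN, N_AB = 57.4 kN.
A_AB = 1173 mm².
σ_AB = N_AB/A_AB = 57400/1173 = 48.93 MPa.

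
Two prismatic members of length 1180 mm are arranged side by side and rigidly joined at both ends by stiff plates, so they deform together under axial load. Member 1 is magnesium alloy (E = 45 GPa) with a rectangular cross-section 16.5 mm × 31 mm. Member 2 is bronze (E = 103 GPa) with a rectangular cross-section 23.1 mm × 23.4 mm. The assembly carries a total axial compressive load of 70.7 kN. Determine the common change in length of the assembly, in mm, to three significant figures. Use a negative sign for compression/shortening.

-1.06 mm

A_1 = 511.5 mm².
A_2 = 540.5 mm².
Equal strain + equilibrium ⇒ each member carries load in proportion to AE: A₁E₁ = 23020000 N, A₂E₂ = 55680000 N, ΣAE = 78690000 N.
δ = PL/ΣAE = -70700·1180/78690000 = -1.06 mm.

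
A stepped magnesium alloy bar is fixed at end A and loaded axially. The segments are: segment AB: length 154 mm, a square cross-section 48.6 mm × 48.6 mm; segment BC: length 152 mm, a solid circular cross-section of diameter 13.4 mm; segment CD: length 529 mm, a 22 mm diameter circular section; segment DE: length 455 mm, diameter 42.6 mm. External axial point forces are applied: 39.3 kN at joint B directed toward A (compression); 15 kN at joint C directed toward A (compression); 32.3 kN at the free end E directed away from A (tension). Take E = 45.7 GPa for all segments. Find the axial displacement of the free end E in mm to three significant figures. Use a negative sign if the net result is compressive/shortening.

Internal axial forces (sectioning from the free end, tension +): N_DE = 32.3 kN, N_CD = 32.3 kN, N_BC = 17.3 kN, N_AB = -22 kN.
A_AB = 2362 mm².
A_BC = 141 mm².
A_CD = 380.1 mm².
A_DE = 1425 mm².
δ_AB = -22000·154/(2362·45700) = -0.03139 mm
δ_BC = 17300·152/(141·45700) = 0.408 mm
δ_CD = 32300·529/(380.1·45700) = 0.9836 mm
δ_DE = 32300·455/(1425·45700) = 0.2256 mm
δ = Σδ_i = 1.586 mm.

1.59 mm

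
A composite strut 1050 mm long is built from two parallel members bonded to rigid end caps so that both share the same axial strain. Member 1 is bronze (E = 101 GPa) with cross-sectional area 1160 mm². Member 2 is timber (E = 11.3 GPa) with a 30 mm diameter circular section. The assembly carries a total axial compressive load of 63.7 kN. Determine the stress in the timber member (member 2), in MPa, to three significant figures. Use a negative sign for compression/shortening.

A_2 = 706.9 mm².
Equal strain + equilibrium ⇒ each member carries load in proportion to AE: A₁E₁ = 117200000 N, A₂E₂ = 7987000 N, ΣAE = 125100000 N.
σ₂ = P·E₂/ΣAE = -63700·11300/125100000 = -5.752 MPa.

-5.75 MPa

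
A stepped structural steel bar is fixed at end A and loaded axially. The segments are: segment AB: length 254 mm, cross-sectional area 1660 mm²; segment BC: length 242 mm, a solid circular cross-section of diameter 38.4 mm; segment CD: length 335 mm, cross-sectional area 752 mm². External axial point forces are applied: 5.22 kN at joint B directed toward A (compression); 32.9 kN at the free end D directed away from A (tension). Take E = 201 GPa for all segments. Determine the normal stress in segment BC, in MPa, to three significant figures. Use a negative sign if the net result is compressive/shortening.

28.4 MPa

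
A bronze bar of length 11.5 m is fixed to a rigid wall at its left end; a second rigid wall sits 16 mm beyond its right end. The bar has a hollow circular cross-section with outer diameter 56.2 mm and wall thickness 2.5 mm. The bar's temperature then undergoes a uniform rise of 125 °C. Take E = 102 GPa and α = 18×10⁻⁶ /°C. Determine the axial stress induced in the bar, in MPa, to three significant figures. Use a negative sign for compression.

-87.6 MPa

Free thermal expansion αLΔT = 18e-6 · 11500 · 125 = 25.88 mm.
The walls engage after the gap closes; constrained expansion = 25.88 − 16 = 9.875 mm.
The walls impose strain ε = −(9.875)/11500 = -8.5870e-04; σ = Eε = 102000 · -8.5870e-04 = -87.59 MPa.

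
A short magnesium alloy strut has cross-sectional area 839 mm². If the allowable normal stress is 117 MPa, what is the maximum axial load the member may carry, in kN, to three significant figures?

98.2 kN

P_max = σ_allow · A = 117 · 839 = 98160 N = 98.16 kN.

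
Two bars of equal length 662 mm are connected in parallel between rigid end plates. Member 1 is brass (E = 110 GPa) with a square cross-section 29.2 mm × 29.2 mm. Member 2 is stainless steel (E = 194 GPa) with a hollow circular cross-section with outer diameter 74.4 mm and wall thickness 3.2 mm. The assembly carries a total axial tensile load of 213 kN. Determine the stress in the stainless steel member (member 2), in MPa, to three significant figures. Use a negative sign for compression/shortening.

A_1 = 852.6 mm².
A_2 = 715.8 mm².
Equal strain + equilibrium ⇒ each member carries load in proportion to AE: A₁E₁ = 93790000 N, A₂E₂ = 138900000 N, ΣAE = 232700000 N.
σ₂ = P·E₂/ΣAE = 213000·194000/232700000 = 177.6 MPa.

178 MPa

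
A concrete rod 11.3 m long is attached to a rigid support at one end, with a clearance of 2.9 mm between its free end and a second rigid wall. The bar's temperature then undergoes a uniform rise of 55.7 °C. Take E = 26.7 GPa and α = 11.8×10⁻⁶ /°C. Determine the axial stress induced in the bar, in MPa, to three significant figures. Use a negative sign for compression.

Free thermal expansion αLΔT = 11.8e-6 · 11300 · 55.7 = 7.427 mm.
The walls engage after the gap closes; constrained expansion = 7.427 − 2.9 = 4.527 mm.
The walls impose strain ε = −(4.527)/11300 = -4.0062e-04; σ = Eε = 26700 · -4.0062e-04 = -10.7 MPa.

-10.7 MPa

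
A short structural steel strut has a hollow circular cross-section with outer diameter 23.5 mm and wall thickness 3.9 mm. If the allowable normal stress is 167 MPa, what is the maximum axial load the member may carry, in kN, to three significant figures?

40.1 kN

A = 240.1 mm².
P_max = σ_allow · A = 167 · 240.1 = 40100 N = 40.1 kN.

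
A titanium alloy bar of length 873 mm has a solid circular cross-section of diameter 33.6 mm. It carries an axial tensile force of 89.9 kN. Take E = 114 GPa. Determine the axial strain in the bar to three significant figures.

8.89e-04

A = 886.7 mm².
σ = N/A = 101.4 MPa; ε = σ/E = 101.4/114000 = 8.894e-04.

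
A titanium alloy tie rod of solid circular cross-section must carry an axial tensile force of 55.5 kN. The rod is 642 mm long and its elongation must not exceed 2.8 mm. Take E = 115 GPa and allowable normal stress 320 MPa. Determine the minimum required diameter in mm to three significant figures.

14.9 mm

Required area A ≥ P/σ_allow = 55500/320 = 173.4 mm².
For a solid circular section, d ≥ √(4A/π) = 14.86 mm.
Elongation limit: A ≥ PL/(Eδ_allow) = 55500·642/(115000·2.8) = 110.7 mm² ⇒ d ≥ 11.87 mm.
The stress limit governs.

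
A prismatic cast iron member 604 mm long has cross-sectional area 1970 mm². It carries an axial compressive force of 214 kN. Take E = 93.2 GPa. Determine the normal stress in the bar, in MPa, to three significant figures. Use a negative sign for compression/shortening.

σ = N/A = -214000/1970 = -108.6 MPa.

-109 MPa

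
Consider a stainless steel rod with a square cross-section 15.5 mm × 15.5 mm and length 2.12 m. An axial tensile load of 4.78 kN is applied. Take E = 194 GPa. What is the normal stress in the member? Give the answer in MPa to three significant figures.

19.9 MPa

A = 240.2 mm².
σ = N/A = 4780/240.2 = 19.9 MPa.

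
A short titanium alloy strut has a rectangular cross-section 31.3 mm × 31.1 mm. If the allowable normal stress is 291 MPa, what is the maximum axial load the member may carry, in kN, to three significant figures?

283 kN

A = 973.4 mm².
P_max = σ_allow · A = 291 · 973.4 = 283300 N = 283.3 kN.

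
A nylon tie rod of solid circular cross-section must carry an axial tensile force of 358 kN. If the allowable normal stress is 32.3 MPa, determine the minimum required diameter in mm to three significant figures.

Required area A ≥ P/σ_allow = 358000/32.3 = 11080 mm².
For a solid circular section, d ≥ √(4A/π) = 118.8 mm.

119 mm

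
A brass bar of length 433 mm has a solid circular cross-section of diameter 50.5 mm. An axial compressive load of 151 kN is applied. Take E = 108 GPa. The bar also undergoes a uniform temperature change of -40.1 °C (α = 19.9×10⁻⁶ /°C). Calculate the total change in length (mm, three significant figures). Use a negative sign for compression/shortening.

-0.648 mm

A = 2003 mm².
δ_mech = NL/(AE) = -151000·433/(2003·108000) = -0.3023 mm.
δ_thermal = αLΔT = 19.9e-6·433·-40.1 = -0.3455 mm.
δ = δ_mech + δ_thermal = -0.6478 mm.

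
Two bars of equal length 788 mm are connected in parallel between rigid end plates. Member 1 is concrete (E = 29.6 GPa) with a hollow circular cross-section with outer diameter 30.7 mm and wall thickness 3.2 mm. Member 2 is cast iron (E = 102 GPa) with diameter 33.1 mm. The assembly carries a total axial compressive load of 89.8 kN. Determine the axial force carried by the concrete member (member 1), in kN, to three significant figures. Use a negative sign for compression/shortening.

-7.66 kN

A_1 = 276.5 mm².
A_2 = 860.5 mm².
Equal strain + equilibrium ⇒ each member carries load in proportion to AE: A₁E₁ = 8183000 N, A₂E₂ = 87770000 N, ΣAE = 95950000 N.
F₁ = P·A₁E₁/ΣAE = -89800·8183000/95950000 = -7658 N.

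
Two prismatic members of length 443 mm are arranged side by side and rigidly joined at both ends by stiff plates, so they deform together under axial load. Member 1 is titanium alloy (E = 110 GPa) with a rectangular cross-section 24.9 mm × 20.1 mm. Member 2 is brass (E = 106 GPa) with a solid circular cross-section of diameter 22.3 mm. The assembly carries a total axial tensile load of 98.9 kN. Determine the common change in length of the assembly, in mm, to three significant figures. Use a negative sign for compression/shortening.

A_1 = 500.5 mm².
A_2 = 390.6 mm².
Equal strain + equilibrium ⇒ each member carries load in proportion to AE: A₁E₁ = 55050000 N, A₂E₂ = 41400000 N, ΣAE = 96450000 N.
δ = PL/ΣAE = 98900·443/96450000 = 0.4542 mm.

0.454 mm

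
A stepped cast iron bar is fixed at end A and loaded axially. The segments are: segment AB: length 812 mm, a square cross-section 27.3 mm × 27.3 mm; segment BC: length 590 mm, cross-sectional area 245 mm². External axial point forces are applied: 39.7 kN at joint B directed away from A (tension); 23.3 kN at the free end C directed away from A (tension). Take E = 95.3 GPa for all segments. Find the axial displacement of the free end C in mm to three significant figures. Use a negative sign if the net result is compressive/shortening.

Internal axial forces (sectioning from the free end, tension +): N_BC = 23.3 kN, N_AB = 63 kN.
A_AB = 745.3 mm².
δ_AB = 63000·812/(745.3·95300) = 0.7202 mm
δ_BC = 23300·590/(245·95300) = 0.5888 mm
δ = Σδ_i = 1.309 mm.

1.31 mm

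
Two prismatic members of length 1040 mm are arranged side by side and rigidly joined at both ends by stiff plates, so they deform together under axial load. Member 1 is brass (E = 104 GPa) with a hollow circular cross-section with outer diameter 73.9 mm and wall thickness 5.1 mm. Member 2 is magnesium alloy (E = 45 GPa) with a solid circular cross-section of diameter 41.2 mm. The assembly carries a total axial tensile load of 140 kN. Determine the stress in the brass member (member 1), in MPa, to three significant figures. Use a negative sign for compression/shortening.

83.4 MPa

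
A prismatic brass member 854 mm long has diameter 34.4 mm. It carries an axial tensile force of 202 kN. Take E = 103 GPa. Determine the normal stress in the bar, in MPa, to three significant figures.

217 MPa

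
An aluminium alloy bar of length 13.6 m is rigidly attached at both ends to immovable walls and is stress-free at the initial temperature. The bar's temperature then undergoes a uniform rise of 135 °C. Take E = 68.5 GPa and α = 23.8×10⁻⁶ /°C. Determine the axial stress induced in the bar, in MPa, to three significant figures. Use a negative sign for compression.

-220 MPa

Free thermal expansion αLΔT = 23.8e-6 · 13600 · 135 = 43.7 mm.
The walls impose strain ε = −(43.7)/13600 = -3.2130e-03; σ = Eε = 68500 · -3.2130e-03 = -220.1 MPa.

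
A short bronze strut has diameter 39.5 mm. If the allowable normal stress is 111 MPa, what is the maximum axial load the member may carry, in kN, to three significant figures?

A = 1225 mm².
P_max = σ_allow · A = 111 · 1225 = 136000 N = 136 kN.

136 kN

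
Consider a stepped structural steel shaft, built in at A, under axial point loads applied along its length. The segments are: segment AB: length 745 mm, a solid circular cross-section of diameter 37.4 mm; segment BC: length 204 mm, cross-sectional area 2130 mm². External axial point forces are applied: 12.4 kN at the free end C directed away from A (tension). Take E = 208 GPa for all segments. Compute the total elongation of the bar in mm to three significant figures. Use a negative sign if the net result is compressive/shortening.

0.0461 mm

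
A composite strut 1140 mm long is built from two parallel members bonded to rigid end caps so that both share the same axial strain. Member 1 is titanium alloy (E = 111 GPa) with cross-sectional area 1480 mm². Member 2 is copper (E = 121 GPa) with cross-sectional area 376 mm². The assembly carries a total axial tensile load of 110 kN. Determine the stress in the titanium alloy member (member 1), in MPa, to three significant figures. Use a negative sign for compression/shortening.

Equal strain + equilibrium ⇒ each member carries load in proportion to AE: A₁E₁ = 164300000 N, A₂E₂ = 45500000 N, ΣAE = 209800000 N.
σ₁ = P·E₁/ΣAE = 110000·111000/209800000 = 58.2 MPa.

58.2 MPa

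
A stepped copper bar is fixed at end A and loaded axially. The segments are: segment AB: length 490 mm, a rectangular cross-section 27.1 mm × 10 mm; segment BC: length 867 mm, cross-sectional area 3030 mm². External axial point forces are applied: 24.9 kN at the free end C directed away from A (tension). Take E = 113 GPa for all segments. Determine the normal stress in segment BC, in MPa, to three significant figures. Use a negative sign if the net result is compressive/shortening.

Internal axial forces (sectioning from the free end, tension +): N_BC = 24.9 kN, N_AB = 24.9 kN.
σ_BC = N_BC/A_BC = 24900/3030 = 8.218 MPa.

8.22 MPa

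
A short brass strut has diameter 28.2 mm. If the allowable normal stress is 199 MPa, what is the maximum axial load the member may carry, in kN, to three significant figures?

124 kN

A = 624.6 mm².
P_max = σ_allow · A = 199 · 624.6 = 124300 N = 124.3 kN.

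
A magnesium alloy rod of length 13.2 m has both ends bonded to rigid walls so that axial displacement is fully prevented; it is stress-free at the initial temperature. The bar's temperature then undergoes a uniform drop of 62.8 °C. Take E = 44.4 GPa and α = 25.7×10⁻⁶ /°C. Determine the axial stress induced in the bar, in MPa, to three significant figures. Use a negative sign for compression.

71.7 MPa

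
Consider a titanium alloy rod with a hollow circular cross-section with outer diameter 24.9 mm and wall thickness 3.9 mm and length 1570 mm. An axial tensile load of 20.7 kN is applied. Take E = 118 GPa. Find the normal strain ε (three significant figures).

6.82e-04

A = 257.3 mm².
σ = N/A = 80.45 MPa; ε = σ/E = 80.45/118000 = 6.818e-04.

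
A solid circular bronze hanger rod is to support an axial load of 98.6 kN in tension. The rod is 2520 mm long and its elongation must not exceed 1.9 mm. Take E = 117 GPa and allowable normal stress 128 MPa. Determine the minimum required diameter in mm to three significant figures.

Required area A ≥ P/σ_allow = 98600/128 = 770.3 mm².
For a solid circular section, d ≥ √(4A/π) = 31.32 mm.
Elongation limit: A ≥ PL/(Eδ_allow) = 98600·2520/(117000·1.9) = 1118 mm² ⇒ d ≥ 37.72 mm.
The elongation limit governs.

37.7 mm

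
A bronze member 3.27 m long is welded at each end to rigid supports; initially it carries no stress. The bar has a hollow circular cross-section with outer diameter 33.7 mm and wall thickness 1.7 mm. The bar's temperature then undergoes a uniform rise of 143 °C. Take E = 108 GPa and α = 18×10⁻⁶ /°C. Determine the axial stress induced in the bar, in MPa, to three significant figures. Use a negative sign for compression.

Free thermal expansion αLΔT = 18e-6 · 3270 · 143 = 8.417 mm.
The walls impose strain ε = −(8.417)/3270 = -2.5740e-03; σ = Eε = 108000 · -2.5740e-03 = -278 MPa.

-278 MPa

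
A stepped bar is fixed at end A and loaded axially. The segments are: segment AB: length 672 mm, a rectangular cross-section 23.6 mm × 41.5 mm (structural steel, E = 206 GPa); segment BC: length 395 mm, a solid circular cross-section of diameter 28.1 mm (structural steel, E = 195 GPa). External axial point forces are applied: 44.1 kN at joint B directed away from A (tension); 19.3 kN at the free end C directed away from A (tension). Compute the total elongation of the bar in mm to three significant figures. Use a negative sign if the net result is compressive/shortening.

0.274 mm

Internal axial forces (sectioning from the free end, tension +): N_BC = 19.3 kN, N_AB = 63.4 kN.
A_AB = 979.4 mm².
A_BC = 620.2 mm².
δ_AB = 63400·672/(979.4·206000) = 0.2112 mm
δ_BC = 19300·395/(620.2·195000) = 0.06304 mm
δ = Σδ_i = 0.2742 mm.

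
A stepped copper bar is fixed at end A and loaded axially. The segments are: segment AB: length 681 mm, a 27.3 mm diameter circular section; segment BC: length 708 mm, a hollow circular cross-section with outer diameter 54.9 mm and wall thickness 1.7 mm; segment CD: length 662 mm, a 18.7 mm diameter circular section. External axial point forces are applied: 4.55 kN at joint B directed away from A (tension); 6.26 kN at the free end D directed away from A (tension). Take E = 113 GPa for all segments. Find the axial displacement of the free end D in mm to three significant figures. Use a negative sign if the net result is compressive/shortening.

Internal axial forces (sectioning from the free end, tension +): N_CD = 6.26 kN, N_BC = 6.26 kN, N_AB = 10.81 kN.
A_AB = 585.3 mm².
A_BC = 284.1 mm².
A_CD = 274.6 mm².
δ_AB = 10810·681/(585.3·113000) = 0.1113 mm
δ_BC = 6260·708/(284.1·113000) = 0.138 mm
δ_CD = 6260·662/(274.6·113000) = 0.1335 mm
δ = Σδ_i = 0.3829 mm.

0.383 mm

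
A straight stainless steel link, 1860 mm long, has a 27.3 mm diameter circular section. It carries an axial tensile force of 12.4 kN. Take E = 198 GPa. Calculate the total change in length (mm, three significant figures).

0.199 mm

A = 585.3 mm².
δ_mech = NL/(AE) = 12400·1860/(585.3·198000) = 0.199 mm.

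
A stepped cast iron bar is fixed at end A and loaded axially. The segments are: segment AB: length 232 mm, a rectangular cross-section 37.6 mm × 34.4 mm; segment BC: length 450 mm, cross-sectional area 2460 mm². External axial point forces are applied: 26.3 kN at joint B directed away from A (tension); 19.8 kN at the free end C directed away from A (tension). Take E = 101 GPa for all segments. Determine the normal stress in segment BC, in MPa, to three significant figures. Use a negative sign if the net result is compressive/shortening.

8.05 MPa

Internal axial forces (sectioning from the free end, tension +): N_BC = 19.8 kN, N_AB = 46.1 kN.
σ_BC = N_BC/A_BC = 19800/2460 = 8.049 MPa.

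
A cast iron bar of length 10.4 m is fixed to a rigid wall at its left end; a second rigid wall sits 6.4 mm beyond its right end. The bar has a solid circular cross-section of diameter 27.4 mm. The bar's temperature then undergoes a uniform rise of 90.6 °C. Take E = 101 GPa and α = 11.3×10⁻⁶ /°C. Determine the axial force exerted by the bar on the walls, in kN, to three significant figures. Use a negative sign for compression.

-24.3 kN

Free thermal expansion αLΔT = 11.3e-6 · 10400 · 90.6 = 10.65 mm.
The walls engage after the gap closes; constrained expansion = 10.65 − 6.4 = 4.247 mm.
The walls impose strain ε = −(4.247)/10400 = -4.0840e-04; σ = Eε = 101000 · -4.0840e-04 = -41.25 MPa.
Wall reaction R = σ·A = -41.25·589.6 = -24320 N = -24.32 kN.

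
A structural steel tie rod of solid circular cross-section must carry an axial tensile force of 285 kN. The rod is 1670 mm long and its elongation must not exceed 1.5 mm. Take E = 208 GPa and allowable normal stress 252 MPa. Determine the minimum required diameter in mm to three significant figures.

Required area A ≥ P/σ_allow = 285000/252 = 1131 mm².
For a solid circular section, d ≥ √(4A/π) = 37.95 mm.
Elongation limit: A ≥ PL/(Eδ_allow) = 285000·1670/(208000·1.5) = 1525 mm² ⇒ d ≥ 44.07 mm.
The elongation limit governs.

44.1 mm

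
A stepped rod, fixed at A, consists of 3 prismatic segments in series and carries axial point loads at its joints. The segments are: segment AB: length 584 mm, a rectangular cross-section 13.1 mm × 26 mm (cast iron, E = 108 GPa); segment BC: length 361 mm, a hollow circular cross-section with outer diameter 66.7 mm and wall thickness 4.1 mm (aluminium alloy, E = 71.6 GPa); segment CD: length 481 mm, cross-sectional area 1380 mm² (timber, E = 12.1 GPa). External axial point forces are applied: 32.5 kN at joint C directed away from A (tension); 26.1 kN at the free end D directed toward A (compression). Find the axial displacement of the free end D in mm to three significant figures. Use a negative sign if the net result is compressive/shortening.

-0.610 mm

Internal axial forces (sectioning from the free end, tension +): N_CD = -26.1 kN, N_BC = 6.4 kN, N_AB = 6.4 kN.
A_AB = 340.6 mm².
A_BC = 806.3 mm².
δ_AB = 6400·584/(340.6·108000) = 0.1016 mm
δ_BC = 6400·361/(806.3·71600) = 0.04002 mm
δ_CD = -26100·481/(1380·12100) = -0.7518 mm
δ = Σδ_i = -0.6102 mm.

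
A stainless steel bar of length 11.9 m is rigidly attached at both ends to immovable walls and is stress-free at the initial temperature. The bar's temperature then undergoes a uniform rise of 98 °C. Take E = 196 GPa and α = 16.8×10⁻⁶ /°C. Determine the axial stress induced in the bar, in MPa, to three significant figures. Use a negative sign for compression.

-323 MPa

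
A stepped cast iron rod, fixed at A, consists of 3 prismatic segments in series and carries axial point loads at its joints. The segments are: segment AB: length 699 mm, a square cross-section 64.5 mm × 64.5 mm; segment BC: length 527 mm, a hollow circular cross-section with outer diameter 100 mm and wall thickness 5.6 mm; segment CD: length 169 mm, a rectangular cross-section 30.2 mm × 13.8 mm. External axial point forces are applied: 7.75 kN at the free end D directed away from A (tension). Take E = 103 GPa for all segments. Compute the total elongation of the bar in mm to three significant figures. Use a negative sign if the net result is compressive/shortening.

0.0670 mm

Internal axial forces (sectioning from the free end, tension +): N_CD = 7.75 kN, N_BC = 7.75 kN, N_AB = 7.75 kN.
A_AB = 4160 mm².
A_BC = 1661 mm².
A_CD = 416.8 mm².
δ_AB = 7750·699/(4160·103000) = 0.01264 mm
δ_BC = 7750·527/(1661·103000) = 0.02388 mm
δ_CD = 7750·169/(416.8·103000) = 0.03051 mm
δ = Σδ_i = 0.06703 mm.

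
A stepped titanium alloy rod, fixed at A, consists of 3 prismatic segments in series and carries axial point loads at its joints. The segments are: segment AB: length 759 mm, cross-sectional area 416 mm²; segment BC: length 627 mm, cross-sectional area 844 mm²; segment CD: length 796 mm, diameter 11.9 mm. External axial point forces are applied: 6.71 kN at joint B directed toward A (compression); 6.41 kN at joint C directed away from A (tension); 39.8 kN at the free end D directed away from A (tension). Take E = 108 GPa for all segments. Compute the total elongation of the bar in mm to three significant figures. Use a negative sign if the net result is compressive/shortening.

3.62 mm

Internal axial forces (sectioning from the free end, tension +): N_CD = 39.8 kN, N_BC = 46.21 kN, N_AB = 39.5 kN.
A_CD = 111.2 mm².
δ_AB = 39500·759/(416·108000) = 0.6673 mm
δ_BC = 46210·627/(844·108000) = 0.3179 mm
δ_CD = 39800·796/(111.2·108000) = 2.637 mm
δ = Σδ_i = 3.623 mm.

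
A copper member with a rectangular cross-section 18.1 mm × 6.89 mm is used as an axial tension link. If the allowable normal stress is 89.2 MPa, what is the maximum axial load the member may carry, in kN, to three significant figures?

A = 124.7 mm².
P_max = σ_allow · A = 89.2 · 124.7 = 11120 N = 11.12 kN.

11.1 kN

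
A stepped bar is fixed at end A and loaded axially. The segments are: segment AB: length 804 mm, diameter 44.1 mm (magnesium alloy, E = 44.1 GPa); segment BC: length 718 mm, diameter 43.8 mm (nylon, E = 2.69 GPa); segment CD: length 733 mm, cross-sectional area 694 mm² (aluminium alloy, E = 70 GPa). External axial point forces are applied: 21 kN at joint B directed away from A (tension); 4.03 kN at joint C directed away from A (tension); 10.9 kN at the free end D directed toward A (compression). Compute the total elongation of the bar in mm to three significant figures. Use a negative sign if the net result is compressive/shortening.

Internal axial forces (sectioning from the free end, tension +): N_CD = -10.9 kN, N_BC = -6.87 kN, N_AB = 14.13 kN.
A_AB = 1527 mm².
A_BC = 1507 mm².
δ_AB = 14130·804/(1527·44100) = 0.1687 mm
δ_BC = -6870·718/(1507·2690) = -1.217 mm
δ_CD = -10900·733/(694·70000) = -0.1645 mm
δ = Σδ_i = -1.213 mm.

-1.21 mm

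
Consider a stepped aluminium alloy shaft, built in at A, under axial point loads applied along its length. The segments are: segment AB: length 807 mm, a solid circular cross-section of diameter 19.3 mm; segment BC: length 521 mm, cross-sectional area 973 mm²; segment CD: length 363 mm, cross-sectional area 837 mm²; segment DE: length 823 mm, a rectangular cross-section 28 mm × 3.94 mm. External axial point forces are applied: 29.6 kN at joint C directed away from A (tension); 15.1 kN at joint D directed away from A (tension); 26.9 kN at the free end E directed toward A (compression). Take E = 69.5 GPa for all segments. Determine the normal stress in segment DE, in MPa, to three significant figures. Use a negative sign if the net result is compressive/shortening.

-244 MPa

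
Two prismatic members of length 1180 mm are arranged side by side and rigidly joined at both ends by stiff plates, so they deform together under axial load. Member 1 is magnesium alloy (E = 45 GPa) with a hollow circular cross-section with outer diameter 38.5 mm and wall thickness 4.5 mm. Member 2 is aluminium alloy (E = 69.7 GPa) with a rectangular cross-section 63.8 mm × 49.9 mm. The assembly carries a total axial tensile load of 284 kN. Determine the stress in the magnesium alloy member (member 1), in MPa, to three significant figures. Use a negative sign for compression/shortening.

52.5 MPa

A_1 = 480.7 mm².
A_2 = 3184 mm².
Equal strain + equilibrium ⇒ each member carries load in proportion to AE: A₁E₁ = 21630000 N, A₂E₂ = 221900000 N, ΣAE = 243500000 N.
σ₁ = P·E₁/ΣAE = 284000·45000/243500000 = 52.48 MPa.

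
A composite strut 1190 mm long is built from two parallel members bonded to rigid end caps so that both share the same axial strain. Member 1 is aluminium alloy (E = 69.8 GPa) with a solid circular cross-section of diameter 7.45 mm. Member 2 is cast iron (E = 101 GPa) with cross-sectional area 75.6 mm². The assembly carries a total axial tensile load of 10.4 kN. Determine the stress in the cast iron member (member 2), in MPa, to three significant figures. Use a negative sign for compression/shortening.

98.4 MPa

A_1 = 43.59 mm².
Equal strain + equilibrium ⇒ each member carries load in proportion to AE: A₁E₁ = 3043000 N, A₂E₂ = 7636000 N, ΣAE = 10680000 N.
σ₂ = P·E₂/ΣAE = 10400·101000/10680000 = 98.37 MPa.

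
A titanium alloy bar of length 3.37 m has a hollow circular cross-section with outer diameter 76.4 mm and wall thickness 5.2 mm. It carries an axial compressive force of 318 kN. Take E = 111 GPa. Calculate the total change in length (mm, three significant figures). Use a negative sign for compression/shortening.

-8.30 mm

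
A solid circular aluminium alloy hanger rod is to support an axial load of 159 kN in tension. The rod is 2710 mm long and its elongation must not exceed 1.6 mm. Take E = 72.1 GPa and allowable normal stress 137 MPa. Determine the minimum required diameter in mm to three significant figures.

Required area A ≥ P/σ_allow = 159000/137 = 1161 mm².
For a solid circular section, d ≥ √(4A/π) = 38.44 mm.
Elongation limit: A ≥ PL/(Eδ_allow) = 159000·2710/(72100·1.6) = 3735 mm² ⇒ d ≥ 68.96 mm.
The elongation limit governs.

69.0 mm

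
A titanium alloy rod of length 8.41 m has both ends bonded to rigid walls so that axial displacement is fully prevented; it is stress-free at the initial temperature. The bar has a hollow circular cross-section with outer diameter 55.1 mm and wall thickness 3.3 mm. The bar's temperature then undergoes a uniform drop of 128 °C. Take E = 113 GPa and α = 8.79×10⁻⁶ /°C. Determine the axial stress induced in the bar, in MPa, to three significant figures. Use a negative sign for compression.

127 MPa

Free thermal expansion αLΔT = 8.79e-6 · 8410 · -128 = -9.462 mm.
The walls impose strain ε = −(-9.462)/8410 = 1.1251e-03; σ = Eε = 113000 · 1.1251e-03 = 127.1 MPa.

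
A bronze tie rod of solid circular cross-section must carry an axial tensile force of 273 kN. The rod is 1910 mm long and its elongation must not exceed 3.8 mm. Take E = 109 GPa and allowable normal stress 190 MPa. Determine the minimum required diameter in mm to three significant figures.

42.8 mm

Required area A ≥ P/σ_allow = 273000/190 = 1437 mm².
For a solid circular section, d ≥ √(4A/π) = 42.77 mm.
Elongation limit: A ≥ PL/(Eδ_allow) = 273000·1910/(109000·3.8) = 1259 mm² ⇒ d ≥ 40.04 mm.
The stress limit governs.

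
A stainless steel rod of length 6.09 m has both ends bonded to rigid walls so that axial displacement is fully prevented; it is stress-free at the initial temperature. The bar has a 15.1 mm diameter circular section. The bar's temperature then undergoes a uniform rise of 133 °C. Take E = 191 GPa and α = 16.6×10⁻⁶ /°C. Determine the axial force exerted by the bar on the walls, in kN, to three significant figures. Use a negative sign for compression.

-75.5 kN

Free thermal expansion αLΔT = 16.6e-6 · 6090 · 133 = 13.45 mm.
The walls impose strain ε = −(13.45)/6090 = -2.2078e-03; σ = Eε = 191000 · -2.2078e-03 = -421.7 MPa.
Wall reaction R = σ·A = -421.7·179.1 = -75520 N = -75.52 kN.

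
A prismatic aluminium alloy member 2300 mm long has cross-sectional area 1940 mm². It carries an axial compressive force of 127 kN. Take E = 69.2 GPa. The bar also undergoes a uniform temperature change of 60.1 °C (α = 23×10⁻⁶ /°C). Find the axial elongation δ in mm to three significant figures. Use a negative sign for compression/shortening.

δ_mech = NL/(AE) = -127000·2300/(1940·69200) = -2.176 mm.
δ_thermal = αLΔT = 23e-6·2300·60.1 = 3.179 mm.
δ = δ_mech + δ_thermal = 1.003 mm.

1.00 mm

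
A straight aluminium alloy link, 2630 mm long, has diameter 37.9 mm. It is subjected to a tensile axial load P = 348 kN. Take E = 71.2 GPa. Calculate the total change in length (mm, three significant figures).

11.4 mm

A = 1128 mm².
δ_mech = NL/(AE) = 348000·2630/(1128·71200) = 11.39 mm.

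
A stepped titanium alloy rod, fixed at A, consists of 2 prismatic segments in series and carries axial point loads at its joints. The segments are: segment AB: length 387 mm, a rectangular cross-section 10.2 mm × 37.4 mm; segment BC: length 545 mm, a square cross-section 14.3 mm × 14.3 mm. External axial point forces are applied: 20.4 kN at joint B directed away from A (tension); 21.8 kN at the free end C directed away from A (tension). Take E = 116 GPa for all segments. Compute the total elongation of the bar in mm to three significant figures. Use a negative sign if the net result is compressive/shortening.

0.870 mm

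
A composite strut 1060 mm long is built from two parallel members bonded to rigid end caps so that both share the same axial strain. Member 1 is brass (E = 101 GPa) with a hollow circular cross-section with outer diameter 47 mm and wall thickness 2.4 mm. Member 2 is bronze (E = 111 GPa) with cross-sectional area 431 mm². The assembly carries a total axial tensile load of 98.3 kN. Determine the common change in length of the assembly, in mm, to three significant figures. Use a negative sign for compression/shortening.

A_1 = 336.3 mm².
Equal strain + equilibrium ⇒ each member carries load in proportion to AE: A₁E₁ = 33960000 N, A₂E₂ = 47840000 N, ΣAE = 81800000 N.
δ = PL/ΣAE = 98300·1060/81800000 = 1.274 mm.

1.27 mm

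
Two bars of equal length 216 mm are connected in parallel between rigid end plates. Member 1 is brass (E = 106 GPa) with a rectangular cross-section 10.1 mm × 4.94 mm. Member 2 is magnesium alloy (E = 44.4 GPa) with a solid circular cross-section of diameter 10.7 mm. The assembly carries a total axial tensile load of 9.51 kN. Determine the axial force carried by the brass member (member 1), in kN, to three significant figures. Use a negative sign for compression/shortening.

5.42 kN

A_1 = 49.89 mm².
A_2 = 89.92 mm².
Equal strain + equilibrium ⇒ each member carries load in proportion to AE: A₁E₁ = 5289000 N, A₂E₂ = 3992000 N, ΣAE = 9281000 N.
F₁ = P·A₁E₁/ΣAE = 9510·5289000/9281000 = 5419 N.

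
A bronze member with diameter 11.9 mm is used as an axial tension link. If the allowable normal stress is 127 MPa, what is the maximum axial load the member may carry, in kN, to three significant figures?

14.1 kN

A = 111.2 mm².
P_max = σ_allow · A = 127 · 111.2 = 14120 N = 14.12 kN.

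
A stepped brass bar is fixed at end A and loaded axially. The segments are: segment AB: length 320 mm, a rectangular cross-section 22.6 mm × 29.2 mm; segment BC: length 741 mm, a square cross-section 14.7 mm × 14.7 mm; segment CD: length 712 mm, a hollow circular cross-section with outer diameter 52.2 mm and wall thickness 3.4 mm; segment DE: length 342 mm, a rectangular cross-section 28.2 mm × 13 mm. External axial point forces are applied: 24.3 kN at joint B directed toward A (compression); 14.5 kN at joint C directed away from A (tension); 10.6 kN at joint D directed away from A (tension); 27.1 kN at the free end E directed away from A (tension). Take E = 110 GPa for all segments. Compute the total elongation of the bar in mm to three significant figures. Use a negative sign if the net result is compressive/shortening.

Internal axial forces (sectioning from the free end, tension +): N_DE = 27.1 kN, N_CD = 37.7 kN, N_BC = 52.2 kN, N_AB = 27.9 kN.
A_AB = 659.9 mm².
A_BC = 216.1 mm².
A_CD = 521.3 mm².
A_DE = 366.6 mm².
δ_AB = 27900·320/(659.9·110000) = 0.123 mm
δ_BC = 52200·741/(216.1·110000) = 1.627 mm
δ_CD = 37700·712/(521.3·110000) = 0.4681 mm
δ_DE = 27100·342/(366.6·110000) = 0.2298 mm
δ = Σδ_i = 2.448 mm.

2.45 mm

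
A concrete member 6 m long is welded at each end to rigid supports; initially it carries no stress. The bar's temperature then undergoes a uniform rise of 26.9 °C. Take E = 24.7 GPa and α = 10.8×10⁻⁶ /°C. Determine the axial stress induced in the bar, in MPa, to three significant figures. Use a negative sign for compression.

Free thermal expansion αLΔT = 10.8e-6 · 6000 · 26.9 = 1.743 mm.
The walls impose strain ε = −(1.743)/6000 = -2.9052e-04; σ = Eε = 24700 · -2.9052e-04 = -7.176 MPa.

-7.18 MPa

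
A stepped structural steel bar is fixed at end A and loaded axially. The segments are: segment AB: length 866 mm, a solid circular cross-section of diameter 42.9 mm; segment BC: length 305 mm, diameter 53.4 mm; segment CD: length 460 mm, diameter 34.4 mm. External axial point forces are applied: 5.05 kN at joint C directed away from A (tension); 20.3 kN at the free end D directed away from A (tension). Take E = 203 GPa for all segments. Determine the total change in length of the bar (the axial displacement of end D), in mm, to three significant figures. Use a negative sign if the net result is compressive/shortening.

0.141 mm

Internal axial forces (sectioning from the free end, tension +): N_CD = 20.3 kN, N_BC = 25.35 kN, N_AB = 25.35 kN.
A_AB = 1445 mm².
A_BC = 2240 mm².
A_CD = 929.4 mm².
δ_AB = 25350·866/(1445·203000) = 0.07482 mm
δ_BC = 25350·305/(2240·203000) = 0.01701 mm
δ_CD = 20300·460/(929.4·203000) = 0.04949 mm
δ = Σδ_i = 0.1413 mm.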